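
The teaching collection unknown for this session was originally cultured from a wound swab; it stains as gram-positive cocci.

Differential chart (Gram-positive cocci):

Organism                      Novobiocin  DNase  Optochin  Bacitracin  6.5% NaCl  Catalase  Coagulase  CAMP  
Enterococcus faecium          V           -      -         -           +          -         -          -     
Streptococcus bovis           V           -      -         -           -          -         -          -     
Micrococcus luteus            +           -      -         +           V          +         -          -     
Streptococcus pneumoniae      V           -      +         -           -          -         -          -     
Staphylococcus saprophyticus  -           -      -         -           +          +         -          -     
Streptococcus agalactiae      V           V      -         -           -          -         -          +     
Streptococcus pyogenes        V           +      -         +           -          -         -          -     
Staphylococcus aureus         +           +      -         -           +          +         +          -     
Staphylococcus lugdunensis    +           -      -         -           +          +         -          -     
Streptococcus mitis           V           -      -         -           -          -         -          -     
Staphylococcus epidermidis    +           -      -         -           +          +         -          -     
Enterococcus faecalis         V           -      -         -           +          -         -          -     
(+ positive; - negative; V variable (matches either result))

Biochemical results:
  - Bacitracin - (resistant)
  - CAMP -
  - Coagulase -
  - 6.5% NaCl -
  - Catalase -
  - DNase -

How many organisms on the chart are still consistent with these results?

3

Coagulase -: excludes Staphylococcus aureus — 11 left.
6.5% NaCl -: excludes 5 organisms — 6 left.
DNase -: excludes Streptococcus pyogenes — 5 left.
Catalase -: excludes Micrococcus luteus — 4 left.
Bacitracin -: all 4 remaining candidates are consistent.
CAMP -: excludes Streptococcus agalactiae — 3 left.
Still consistent: Streptococcus bovis, Streptococcus mitis, Streptococcus pneumoniae.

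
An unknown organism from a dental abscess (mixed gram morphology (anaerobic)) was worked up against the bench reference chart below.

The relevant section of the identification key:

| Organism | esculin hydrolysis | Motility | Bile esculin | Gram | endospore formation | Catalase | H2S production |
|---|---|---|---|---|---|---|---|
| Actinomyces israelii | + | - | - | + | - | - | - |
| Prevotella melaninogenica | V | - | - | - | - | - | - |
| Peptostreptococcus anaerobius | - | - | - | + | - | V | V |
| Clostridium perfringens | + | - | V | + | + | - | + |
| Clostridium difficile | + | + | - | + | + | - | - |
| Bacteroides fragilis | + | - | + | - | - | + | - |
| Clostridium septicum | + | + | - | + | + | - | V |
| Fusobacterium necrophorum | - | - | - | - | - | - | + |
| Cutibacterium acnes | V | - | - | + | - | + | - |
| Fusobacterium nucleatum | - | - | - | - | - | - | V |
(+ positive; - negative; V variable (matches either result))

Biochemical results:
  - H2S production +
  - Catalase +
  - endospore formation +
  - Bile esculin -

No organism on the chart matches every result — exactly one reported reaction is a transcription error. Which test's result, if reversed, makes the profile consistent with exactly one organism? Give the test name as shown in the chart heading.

endospore formation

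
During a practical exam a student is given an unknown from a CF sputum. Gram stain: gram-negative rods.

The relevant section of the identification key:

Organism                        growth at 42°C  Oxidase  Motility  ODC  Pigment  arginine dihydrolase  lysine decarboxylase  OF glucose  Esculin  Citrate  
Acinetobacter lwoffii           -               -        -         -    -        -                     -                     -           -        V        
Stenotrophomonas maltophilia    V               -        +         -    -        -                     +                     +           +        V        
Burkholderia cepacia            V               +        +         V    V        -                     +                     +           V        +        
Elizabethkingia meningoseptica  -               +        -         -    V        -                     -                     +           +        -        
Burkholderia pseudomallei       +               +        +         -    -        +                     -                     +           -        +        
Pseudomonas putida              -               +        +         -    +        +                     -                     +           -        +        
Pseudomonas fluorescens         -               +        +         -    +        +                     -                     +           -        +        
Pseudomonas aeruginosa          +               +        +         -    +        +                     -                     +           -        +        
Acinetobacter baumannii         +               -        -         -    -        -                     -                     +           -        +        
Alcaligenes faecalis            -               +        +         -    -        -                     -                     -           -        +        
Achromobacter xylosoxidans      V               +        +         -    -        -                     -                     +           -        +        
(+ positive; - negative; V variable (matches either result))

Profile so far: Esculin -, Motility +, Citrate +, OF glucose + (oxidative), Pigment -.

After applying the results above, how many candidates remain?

3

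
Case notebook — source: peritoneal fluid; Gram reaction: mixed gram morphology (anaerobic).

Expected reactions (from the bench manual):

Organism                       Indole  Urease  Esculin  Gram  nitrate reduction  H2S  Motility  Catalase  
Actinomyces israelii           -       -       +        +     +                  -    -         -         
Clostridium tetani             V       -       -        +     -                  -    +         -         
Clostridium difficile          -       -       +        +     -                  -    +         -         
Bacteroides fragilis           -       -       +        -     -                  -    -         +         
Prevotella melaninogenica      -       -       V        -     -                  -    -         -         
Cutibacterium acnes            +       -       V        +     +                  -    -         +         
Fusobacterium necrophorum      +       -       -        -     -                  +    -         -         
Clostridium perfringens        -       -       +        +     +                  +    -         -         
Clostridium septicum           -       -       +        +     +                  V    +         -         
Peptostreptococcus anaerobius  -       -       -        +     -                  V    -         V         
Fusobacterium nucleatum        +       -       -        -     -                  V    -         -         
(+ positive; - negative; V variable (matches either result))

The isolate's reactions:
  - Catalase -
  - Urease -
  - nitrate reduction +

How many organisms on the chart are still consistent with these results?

Catalase -: excludes Bacteroides fragilis, Cutibacterium acnes — 9 left.
nitrate reduction +: excludes 6 organisms — 3 left.
Urease -: all 3 remaining candidates are consistent.
Still consistent: Actinomyces israelii, Clostridium perfringens, Clostridium septicum.

3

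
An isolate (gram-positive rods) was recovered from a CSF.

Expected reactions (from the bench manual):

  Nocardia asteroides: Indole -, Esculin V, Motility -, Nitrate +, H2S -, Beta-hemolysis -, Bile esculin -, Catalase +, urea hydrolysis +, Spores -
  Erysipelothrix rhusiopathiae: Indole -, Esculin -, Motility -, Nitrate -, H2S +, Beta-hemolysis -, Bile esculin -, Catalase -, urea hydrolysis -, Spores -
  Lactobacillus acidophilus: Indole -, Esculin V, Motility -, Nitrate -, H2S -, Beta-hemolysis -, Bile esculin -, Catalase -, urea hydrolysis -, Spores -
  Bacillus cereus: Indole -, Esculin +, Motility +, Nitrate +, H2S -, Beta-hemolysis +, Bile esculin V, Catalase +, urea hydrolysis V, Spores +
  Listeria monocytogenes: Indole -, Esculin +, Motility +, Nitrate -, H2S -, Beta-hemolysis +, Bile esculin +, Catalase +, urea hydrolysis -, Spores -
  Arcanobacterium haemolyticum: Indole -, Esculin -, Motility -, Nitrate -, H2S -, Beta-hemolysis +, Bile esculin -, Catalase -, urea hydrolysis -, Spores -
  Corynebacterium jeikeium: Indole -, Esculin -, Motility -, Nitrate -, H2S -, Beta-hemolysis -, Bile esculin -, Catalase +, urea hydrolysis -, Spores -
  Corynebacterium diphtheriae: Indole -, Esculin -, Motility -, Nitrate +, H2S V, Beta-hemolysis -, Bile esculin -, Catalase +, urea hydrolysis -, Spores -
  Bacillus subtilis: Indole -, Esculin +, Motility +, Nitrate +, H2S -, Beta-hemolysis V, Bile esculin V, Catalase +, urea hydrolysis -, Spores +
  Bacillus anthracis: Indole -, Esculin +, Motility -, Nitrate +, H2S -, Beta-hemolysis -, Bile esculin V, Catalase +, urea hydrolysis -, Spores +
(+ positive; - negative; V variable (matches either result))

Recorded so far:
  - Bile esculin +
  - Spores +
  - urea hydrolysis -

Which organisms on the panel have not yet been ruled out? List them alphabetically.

urea hydrolysis -: excludes Nocardia asteroides — 9 left.
Spores +: excludes 6 organisms — 3 left.
Bile esculin +: all 3 remaining candidates are consistent.

Bacillus anthracis, Bacillus cereus, Bacillus subtilis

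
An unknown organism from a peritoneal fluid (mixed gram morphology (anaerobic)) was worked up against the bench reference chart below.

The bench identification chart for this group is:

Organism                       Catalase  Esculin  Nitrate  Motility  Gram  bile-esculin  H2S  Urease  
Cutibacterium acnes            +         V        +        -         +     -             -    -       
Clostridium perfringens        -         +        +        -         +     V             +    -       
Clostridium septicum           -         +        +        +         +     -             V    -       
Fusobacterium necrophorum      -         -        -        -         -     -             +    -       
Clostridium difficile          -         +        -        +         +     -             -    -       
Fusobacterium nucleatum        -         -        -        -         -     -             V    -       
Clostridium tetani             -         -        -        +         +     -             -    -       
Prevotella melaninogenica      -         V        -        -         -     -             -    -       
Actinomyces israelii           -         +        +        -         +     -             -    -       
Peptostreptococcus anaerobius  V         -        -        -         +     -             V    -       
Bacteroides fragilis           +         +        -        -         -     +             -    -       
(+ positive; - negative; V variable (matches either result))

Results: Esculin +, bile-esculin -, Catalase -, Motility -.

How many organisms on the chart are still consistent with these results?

3

Catalase -: excludes Cutibacterium acnes, Bacteroides fragilis — 9 left.
Esculin +: excludes Fusobacterium necrophorum, Fusobacterium nucleatum, Clostridium tetani, Peptostreptococcus anaerobius — 5 left.
bile-esculin -: all 5 remaining candidates are consistent.
Motility -: excludes Clostridium septicum, Clostridium difficile — 3 left.
Still consistent: Actinomyces israelii, Clostridium perfringens, Prevotella melaninogenica.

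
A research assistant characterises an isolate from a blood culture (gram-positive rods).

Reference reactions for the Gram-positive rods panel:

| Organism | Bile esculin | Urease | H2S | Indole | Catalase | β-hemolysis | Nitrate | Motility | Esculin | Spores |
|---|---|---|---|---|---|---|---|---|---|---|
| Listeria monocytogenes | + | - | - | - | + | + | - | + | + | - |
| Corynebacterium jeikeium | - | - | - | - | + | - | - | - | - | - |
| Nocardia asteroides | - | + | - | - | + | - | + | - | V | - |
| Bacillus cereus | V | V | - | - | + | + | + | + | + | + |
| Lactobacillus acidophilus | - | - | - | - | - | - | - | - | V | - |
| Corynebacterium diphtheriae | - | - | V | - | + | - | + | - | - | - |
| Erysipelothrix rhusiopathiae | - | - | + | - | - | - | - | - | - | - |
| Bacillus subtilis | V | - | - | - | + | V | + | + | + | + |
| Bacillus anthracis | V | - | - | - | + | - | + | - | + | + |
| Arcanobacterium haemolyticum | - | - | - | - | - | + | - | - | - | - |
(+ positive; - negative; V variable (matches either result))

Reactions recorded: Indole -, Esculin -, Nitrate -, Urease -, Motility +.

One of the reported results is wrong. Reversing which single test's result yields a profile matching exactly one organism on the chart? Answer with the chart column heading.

As reported, no row in the chart matches all 5 reactions.
Reversing Urease → still no organism matches.
Reversing Esculin (to +) → unique match: Listeria monocytogenes.
Reversing Indole → still no organism matches.
Reversing Nitrate → still no organism matches.
Reversing Motility → 4 organisms match (not unique).

Esculin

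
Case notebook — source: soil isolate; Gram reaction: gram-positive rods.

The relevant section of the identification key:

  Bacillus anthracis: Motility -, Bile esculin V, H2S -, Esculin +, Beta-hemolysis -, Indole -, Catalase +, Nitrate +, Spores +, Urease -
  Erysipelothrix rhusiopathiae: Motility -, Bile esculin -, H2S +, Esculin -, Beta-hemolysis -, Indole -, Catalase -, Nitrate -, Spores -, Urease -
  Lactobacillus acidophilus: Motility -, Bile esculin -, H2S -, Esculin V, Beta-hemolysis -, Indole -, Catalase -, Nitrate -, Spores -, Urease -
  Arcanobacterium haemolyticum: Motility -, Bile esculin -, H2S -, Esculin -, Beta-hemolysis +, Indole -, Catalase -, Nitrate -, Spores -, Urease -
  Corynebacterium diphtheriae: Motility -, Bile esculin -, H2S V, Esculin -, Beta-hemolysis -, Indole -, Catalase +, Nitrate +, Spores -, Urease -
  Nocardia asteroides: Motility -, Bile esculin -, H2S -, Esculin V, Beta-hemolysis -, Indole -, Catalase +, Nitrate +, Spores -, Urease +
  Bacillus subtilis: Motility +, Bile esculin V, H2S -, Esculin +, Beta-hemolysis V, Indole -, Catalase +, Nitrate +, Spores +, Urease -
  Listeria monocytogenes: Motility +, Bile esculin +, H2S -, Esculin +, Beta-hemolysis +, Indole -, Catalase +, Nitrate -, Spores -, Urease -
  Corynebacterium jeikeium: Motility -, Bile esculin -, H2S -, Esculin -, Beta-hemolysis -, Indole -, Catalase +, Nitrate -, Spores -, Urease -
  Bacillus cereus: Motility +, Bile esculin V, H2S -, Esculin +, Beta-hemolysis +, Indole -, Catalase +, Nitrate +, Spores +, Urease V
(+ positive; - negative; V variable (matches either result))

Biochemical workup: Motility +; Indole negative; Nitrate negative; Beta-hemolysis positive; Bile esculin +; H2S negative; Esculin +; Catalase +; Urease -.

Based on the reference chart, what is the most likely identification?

Listeria monocytogenes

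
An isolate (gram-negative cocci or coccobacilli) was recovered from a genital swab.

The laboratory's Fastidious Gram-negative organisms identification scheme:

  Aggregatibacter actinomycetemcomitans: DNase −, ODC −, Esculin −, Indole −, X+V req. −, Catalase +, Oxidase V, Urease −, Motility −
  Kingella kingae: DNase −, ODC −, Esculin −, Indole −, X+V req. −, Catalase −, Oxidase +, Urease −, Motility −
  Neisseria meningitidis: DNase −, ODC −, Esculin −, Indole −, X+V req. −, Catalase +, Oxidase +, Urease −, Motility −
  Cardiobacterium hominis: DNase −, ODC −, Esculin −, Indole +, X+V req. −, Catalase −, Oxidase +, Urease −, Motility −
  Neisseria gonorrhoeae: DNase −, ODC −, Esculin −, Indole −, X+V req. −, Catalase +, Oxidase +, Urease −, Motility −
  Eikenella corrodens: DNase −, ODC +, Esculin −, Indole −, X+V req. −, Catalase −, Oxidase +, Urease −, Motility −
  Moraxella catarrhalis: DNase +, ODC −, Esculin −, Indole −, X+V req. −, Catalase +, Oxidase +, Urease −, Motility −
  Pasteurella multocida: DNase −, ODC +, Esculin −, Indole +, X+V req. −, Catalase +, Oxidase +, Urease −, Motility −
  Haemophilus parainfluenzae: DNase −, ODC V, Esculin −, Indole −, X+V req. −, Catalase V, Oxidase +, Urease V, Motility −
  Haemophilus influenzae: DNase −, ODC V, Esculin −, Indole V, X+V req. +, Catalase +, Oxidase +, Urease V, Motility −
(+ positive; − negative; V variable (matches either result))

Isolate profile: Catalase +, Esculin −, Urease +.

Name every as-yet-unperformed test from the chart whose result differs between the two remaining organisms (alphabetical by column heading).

X+V req.

Urease +: excludes 8 organisms — 2 left.
Esculin −: all 2 remaining candidates are consistent.
Catalase +: all 2 remaining candidates are consistent.
Two candidates remain: Haemophilus influenzae and Haemophilus parainfluenzae.
  DNase: − vs − — same for both, does not separate.
  ODC: V vs V — variable for at least one, does not separate.
  Indole: V vs − — variable for at least one, does not separate.
  X+V req.: Haemophilus influenzae +, Haemophilus parainfluenzae − — discriminates.
  Oxidase: + vs + — same for both, does not separate.
  Motility: − vs − — same for both, does not separate.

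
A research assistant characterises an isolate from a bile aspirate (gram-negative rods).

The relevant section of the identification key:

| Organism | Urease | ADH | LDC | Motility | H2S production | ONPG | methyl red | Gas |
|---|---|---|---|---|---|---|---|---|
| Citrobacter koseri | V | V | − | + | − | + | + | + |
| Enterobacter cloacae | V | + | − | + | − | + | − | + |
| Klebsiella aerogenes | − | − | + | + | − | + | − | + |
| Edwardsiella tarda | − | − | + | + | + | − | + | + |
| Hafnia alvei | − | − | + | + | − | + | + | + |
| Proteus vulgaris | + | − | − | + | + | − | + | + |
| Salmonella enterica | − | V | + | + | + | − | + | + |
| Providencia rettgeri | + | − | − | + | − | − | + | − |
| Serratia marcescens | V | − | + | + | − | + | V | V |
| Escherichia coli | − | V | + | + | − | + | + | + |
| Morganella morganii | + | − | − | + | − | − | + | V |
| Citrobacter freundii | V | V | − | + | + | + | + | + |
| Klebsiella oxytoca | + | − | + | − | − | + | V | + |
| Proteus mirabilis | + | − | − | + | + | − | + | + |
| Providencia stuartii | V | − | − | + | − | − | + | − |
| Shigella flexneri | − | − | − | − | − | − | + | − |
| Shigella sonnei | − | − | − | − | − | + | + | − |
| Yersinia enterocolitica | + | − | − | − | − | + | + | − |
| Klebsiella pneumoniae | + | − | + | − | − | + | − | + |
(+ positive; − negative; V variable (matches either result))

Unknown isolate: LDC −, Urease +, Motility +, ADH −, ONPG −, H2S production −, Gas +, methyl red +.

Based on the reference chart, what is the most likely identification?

Morganella morganii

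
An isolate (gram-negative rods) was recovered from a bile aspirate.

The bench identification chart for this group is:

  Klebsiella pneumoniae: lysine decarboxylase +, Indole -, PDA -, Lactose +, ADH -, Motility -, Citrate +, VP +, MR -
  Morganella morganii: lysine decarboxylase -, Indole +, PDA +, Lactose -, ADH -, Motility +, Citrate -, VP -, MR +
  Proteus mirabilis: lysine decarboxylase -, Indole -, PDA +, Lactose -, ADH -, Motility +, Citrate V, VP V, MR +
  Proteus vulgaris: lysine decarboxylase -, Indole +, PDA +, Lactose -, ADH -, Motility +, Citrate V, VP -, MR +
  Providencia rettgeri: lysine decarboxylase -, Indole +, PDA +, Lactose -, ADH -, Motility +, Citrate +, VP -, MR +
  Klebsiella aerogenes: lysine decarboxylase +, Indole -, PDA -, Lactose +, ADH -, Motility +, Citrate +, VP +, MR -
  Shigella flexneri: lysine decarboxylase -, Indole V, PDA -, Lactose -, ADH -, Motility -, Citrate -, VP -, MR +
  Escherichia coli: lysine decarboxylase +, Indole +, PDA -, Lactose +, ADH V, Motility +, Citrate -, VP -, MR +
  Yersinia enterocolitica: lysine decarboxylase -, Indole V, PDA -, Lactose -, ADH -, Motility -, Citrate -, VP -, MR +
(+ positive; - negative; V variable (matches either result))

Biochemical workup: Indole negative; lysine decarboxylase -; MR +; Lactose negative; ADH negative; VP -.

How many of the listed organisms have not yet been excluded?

MR +: excludes Klebsiella pneumoniae, Klebsiella aerogenes — 7 left.
VP -: all 7 remaining candidates are consistent.
ADH -: all 7 remaining candidates are consistent.
lysine decarboxylase -: excludes Escherichia coli — 6 left.
Lactose -: all 6 remaining candidates are consistent.
Indole -: excludes Morganella morganii, Proteus vulgaris, Providencia rettgeri — 3 left.
Still consistent: Proteus mirabilis, Shigella flexneri, Yersinia enterocolitica.

3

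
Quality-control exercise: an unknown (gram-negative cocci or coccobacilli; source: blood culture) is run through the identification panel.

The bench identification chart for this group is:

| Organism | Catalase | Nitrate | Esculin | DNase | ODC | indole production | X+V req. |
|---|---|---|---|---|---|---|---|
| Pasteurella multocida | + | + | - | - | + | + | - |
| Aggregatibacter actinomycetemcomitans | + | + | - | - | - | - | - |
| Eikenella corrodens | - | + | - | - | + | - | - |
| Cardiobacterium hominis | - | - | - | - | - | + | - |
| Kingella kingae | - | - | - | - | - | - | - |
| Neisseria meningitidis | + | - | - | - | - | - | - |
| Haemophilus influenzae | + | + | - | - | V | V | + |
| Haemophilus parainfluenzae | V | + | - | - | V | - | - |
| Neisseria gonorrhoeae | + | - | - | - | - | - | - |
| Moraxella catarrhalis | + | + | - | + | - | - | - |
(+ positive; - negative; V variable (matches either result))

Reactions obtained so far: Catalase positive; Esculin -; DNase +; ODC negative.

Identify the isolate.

Moraxella catarrhalis

DNase +: excludes 9 organisms — 1 left.
Esculin -: the one remaining candidate is consistent.
ODC -: the one remaining candidate is consistent.
Catalase +: the one remaining candidate is consistent.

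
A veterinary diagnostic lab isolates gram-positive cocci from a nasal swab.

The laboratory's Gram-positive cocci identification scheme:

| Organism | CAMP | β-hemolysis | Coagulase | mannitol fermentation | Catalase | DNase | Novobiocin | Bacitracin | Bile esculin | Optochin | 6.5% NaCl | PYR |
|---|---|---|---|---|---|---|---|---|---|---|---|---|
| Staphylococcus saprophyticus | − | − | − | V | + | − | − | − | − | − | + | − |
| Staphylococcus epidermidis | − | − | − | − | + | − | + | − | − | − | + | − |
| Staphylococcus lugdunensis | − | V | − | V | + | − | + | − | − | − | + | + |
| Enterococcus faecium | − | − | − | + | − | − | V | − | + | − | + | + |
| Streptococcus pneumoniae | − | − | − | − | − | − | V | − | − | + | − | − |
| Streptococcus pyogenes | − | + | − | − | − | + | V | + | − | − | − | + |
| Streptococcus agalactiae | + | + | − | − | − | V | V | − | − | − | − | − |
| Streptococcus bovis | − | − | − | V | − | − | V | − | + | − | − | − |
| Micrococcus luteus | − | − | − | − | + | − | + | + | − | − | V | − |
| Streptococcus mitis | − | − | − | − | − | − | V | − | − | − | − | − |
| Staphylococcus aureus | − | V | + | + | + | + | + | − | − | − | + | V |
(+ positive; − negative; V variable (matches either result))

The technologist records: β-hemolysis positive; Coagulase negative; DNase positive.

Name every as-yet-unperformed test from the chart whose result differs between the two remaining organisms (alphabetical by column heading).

Coagulase −: excludes Staphylococcus aureus — 10 left.
β-hemolysis +: excludes 7 organisms — 3 left.
DNase +: excludes Staphylococcus lugdunensis — 2 left.
Two candidates remain: Streptococcus agalactiae and Streptococcus pyogenes.
  CAMP: Streptococcus agalactiae +, Streptococcus pyogenes − — discriminates.
  mannitol fermentation: − vs − — same for both, does not separate.
  Catalase: − vs − — same for both, does not separate.
  Novobiocin: V vs V — variable for at least one, does not separate.
  Bacitracin: Streptococcus agalactiae −, Streptococcus pyogenes + — discriminates.
  Bile esculin: − vs − — same for both, does not separate.
  Optochin: − vs − — same for both, does not separate.
  6.5% NaCl: − vs − — same for both, does not separate.
  PYR: Streptococcus agalactiae −, Streptococcus pyogenes + — discriminates.

Bacitracin, CAMP, PYR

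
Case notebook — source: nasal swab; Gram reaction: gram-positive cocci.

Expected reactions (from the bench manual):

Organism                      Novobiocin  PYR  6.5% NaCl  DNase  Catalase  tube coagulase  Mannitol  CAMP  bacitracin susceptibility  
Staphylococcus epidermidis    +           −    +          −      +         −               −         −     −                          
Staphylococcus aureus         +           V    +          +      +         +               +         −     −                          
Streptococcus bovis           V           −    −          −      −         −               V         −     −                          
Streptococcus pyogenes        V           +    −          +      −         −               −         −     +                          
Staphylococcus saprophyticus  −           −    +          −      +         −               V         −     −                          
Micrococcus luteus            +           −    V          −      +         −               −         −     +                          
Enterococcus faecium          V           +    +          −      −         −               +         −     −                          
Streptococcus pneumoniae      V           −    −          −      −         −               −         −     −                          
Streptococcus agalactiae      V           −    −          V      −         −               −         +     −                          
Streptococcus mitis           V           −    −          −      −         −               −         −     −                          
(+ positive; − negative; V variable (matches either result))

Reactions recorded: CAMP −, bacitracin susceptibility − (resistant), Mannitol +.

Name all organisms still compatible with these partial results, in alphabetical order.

Enterococcus faecium, Staphylococcus aureus, Staphylococcus saprophyticus, Streptococcus bovis

Mannitol +: excludes 6 organisms — 4 left.
CAMP −: all 4 remaining candidates are consistent.
bacitracin susceptibility −: all 4 remaining candidates are consistent.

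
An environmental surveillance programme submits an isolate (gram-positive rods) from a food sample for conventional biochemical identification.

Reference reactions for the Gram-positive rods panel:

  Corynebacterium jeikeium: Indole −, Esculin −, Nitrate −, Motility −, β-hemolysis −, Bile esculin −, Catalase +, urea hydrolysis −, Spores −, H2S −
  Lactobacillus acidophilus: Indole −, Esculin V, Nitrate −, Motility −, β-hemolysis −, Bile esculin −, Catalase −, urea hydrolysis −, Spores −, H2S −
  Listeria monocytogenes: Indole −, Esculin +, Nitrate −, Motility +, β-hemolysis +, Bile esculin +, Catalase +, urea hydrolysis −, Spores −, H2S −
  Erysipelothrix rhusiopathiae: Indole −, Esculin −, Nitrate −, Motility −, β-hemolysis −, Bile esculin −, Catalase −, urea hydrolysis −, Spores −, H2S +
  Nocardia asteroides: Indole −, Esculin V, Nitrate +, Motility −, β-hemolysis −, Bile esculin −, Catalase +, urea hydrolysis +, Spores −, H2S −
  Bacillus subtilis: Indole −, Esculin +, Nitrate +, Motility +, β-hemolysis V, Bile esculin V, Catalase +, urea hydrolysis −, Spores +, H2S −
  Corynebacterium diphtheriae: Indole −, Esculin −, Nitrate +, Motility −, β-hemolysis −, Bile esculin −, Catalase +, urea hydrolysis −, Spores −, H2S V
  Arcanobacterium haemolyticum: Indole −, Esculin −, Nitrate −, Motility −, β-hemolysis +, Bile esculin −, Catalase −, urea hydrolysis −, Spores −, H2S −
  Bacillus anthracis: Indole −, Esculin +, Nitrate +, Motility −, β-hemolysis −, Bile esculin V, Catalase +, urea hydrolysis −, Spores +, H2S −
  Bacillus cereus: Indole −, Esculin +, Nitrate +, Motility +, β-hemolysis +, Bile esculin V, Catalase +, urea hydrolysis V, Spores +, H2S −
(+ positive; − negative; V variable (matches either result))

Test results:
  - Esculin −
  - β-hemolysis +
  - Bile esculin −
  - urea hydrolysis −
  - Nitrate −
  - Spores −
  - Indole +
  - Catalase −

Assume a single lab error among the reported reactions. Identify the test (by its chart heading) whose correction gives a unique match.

Indole

As reported, no row in the chart matches all 8 reactions.
Reversing β-hemolysis → still no organism matches.
Reversing Esculin → still no organism matches.
Reversing urea hydrolysis → still no organism matches.
Reversing Catalase → still no organism matches.
Reversing Bile esculin → still no organism matches.
Reversing Nitrate → still no organism matches.
Reversing Spores → still no organism matches.
Reversing Indole (to −) → unique match: Arcanobacterium haemolyticum.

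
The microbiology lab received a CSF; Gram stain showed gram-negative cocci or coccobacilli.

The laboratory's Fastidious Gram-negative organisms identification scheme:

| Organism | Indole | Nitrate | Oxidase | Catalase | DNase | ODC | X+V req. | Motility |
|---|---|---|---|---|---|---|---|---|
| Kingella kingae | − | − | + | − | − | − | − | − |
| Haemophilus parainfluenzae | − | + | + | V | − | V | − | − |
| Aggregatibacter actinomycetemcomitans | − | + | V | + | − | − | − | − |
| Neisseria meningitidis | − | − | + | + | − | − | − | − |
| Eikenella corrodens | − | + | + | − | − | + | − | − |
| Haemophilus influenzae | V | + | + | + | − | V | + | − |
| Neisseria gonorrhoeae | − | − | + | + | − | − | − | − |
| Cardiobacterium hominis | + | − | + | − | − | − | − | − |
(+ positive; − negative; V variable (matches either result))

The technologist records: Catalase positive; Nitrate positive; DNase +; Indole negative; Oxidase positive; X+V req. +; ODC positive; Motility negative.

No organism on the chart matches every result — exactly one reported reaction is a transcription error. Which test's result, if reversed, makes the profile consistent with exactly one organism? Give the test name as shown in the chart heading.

As reported, no row in the chart matches all 8 reactions.
Reversing Nitrate → still no organism matches.
Reversing Indole → still no organism matches.
Reversing Motility → still no organism matches.
Reversing DNase (to −) → unique match: Haemophilus influenzae.
Reversing X+V req. → still no organism matches.
Reversing ODC → still no organism matches.
Reversing Catalase → still no organism matches.
Reversing Oxidase → still no organism matches.

DNase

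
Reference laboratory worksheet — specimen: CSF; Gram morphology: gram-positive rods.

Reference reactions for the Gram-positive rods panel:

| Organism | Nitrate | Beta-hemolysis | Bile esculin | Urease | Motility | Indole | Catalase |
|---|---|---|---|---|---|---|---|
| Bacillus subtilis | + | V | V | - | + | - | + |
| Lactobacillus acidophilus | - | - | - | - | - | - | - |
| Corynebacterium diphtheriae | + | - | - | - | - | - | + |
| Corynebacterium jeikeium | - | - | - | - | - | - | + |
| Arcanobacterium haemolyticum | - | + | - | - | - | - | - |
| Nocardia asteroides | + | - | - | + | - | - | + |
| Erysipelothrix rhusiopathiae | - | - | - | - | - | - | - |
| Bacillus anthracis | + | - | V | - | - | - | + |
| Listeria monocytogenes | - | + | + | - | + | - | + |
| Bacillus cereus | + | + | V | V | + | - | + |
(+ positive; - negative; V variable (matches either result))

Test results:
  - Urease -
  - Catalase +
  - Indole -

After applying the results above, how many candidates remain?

6

Catalase +: excludes Lactobacillus acidophilus, Arcanobacterium haemolyticum, Erysipelothrix rhusiopathiae — 7 left.
Urease -: excludes Nocardia asteroides — 6 left.
Indole -: all 6 remaining candidates are consistent.
Still consistent: Bacillus anthracis, Bacillus cereus, Bacillus subtilis, Corynebacterium diphtheriae, Corynebacterium jeikeium, Listeria monocytogenes.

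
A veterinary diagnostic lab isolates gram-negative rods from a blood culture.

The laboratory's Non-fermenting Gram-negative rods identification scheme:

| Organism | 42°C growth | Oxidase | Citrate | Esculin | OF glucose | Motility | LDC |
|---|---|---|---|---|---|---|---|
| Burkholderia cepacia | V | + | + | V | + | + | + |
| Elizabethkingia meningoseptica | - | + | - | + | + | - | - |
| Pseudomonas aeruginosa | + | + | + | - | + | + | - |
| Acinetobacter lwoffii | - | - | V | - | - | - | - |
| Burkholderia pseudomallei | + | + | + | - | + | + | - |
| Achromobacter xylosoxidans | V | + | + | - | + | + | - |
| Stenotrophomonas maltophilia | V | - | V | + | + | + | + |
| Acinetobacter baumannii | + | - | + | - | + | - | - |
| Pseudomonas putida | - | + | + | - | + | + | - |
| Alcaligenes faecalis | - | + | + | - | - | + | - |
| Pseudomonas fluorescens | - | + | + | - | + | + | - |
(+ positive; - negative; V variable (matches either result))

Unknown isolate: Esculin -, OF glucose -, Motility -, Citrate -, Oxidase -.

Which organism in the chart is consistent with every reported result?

Acinetobacter lwoffii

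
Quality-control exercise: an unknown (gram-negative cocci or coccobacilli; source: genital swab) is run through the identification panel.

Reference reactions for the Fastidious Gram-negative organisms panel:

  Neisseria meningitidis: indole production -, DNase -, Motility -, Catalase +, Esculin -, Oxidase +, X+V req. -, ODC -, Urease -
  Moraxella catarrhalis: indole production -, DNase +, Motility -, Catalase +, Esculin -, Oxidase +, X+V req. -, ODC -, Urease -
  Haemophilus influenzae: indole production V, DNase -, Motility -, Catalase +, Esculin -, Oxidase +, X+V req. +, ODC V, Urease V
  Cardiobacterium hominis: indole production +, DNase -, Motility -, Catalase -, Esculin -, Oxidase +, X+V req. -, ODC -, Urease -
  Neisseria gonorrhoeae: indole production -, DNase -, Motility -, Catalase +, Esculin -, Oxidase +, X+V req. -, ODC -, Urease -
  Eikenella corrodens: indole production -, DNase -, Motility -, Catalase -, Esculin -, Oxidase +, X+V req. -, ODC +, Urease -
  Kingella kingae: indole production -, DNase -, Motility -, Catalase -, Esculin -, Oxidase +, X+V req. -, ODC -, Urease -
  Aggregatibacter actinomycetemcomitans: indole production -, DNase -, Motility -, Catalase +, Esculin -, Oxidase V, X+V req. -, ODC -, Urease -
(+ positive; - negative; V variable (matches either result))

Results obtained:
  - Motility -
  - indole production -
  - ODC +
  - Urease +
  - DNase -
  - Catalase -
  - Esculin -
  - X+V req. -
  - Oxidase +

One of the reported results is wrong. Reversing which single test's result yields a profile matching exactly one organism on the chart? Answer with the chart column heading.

Urease

As reported, no row in the chart matches all 9 reactions.
Reversing Esculin → still no organism matches.
Reversing indole production → still no organism matches.
Reversing DNase → still no organism matches.
Reversing Catalase → still no organism matches.
Reversing X+V req. → still no organism matches.
Reversing Urease (to -) → unique match: Eikenella corrodens.
Reversing ODC → still no organism matches.
Reversing Oxidase → still no organism matches.
Reversing Motility → still no organism matches.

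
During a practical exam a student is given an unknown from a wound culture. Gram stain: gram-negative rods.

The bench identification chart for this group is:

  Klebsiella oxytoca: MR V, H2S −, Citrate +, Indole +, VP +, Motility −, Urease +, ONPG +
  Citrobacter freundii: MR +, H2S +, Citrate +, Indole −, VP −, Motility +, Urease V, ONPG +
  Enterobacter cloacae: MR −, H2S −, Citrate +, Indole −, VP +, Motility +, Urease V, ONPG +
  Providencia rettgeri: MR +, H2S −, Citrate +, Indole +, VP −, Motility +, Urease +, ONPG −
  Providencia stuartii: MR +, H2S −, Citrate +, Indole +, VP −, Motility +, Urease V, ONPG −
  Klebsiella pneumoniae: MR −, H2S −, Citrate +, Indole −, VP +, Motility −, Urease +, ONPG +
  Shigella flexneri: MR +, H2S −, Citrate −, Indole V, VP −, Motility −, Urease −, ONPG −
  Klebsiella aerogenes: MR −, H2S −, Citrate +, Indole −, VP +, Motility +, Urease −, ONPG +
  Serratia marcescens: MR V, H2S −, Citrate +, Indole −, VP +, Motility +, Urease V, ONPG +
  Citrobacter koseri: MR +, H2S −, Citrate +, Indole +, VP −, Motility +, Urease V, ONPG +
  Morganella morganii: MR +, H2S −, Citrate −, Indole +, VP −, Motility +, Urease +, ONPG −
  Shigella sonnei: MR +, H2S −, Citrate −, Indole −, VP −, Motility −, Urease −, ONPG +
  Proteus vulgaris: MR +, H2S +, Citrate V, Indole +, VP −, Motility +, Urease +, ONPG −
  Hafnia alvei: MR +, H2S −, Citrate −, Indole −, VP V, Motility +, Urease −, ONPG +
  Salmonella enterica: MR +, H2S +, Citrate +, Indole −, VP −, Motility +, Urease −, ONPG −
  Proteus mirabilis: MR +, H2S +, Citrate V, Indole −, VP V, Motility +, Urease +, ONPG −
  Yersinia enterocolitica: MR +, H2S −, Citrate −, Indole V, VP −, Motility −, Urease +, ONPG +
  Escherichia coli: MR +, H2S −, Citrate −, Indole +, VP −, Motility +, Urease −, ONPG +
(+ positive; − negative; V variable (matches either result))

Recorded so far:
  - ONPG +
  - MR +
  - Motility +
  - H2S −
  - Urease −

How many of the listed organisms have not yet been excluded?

4

ONPG +: excludes 7 organisms — 11 left.
Motility +: excludes Klebsiella oxytoca, Klebsiella pneumoniae, Shigella sonnei, Yersinia enterocolitica — 7 left.
MR +: excludes Enterobacter cloacae, Klebsiella aerogenes — 5 left.
Urease −: all 5 remaining candidates are consistent.
H2S −: excludes Citrobacter freundii — 4 left.
Still consistent: Citrobacter koseri, Escherichia coli, Hafnia alvei, Serratia marcescens.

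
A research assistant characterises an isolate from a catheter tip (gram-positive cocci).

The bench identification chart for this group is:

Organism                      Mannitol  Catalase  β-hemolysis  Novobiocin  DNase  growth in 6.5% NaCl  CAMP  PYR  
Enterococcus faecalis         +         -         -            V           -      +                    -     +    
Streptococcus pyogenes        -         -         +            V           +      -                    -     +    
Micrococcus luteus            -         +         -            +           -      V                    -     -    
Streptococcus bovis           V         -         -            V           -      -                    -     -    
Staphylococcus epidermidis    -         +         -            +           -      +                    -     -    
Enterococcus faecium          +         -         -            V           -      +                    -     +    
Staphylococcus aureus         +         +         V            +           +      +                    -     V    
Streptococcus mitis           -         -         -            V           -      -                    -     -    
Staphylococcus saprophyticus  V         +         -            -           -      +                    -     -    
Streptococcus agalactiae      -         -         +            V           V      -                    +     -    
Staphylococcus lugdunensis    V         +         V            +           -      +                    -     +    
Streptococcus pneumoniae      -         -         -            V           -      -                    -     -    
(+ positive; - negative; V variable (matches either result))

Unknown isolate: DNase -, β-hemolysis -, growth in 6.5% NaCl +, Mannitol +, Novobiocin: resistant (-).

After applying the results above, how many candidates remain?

3

DNase -: excludes Streptococcus pyogenes, Staphylococcus aureus — 10 left.
Mannitol +: excludes 5 organisms — 5 left.
Novobiocin -: excludes Staphylococcus lugdunensis — 4 left.
β-hemolysis -: all 4 remaining candidates are consistent.
growth in 6.5% NaCl +: excludes Streptococcus bovis — 3 left.
Still consistent: Enterococcus faecalis, Enterococcus faecium, Staphylococcus saprophyticus.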